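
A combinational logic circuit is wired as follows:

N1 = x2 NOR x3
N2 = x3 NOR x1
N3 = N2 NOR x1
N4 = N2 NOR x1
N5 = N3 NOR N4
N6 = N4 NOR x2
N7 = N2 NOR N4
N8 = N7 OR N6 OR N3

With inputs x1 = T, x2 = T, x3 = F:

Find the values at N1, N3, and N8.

N1 = x2 NOR x3 = T NOR F = F
N2 = x3 NOR x1 = F NOR T = F
N3 = N2 NOR x1 = F NOR T = F
N4 = N2 NOR x1 = F NOR T = F
N6 = N4 NOR x2 = F NOR T = F
N7 = N2 NOR N4 = F NOR F = T
N8 = N7 OR N6 OR N3 = T OR F OR F = T

N1 = F; N3 = F; N8 = T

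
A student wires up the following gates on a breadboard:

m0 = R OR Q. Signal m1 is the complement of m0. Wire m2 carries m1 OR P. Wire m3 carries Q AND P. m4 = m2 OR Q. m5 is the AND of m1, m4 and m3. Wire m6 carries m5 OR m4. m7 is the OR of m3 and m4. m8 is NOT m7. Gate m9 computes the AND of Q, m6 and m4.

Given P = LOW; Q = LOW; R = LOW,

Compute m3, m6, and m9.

m0 = R OR Q = LOW OR LOW = LOW
m1 = NOT m0 = NOT LOW = HIGH
m2 = m1 OR P = HIGH OR LOW = HIGH
m3 = Q AND P = LOW AND LOW = LOW
m4 = m2 OR Q = HIGH OR LOW = HIGH
m5 = m1 AND m4 AND m3 = HIGH AND HIGH AND LOW = LOW
m6 = m5 OR m4 = LOW OR HIGH = HIGH
m9 = Q AND m6 AND m4 = LOW AND HIGH AND HIGH = LOW

m3 = LOW, m6 = HIGH, m9 = LOW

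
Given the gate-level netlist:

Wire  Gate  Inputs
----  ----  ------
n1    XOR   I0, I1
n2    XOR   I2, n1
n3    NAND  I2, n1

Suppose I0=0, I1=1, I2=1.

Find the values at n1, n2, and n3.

n1 = I0 XOR I1 = 0 XOR 1 = 1
n2 = I2 XOR n1 = 1 XOR 1 = 0
n3 = I2 NAND n1 = 1 NAND 1 = 0

n1 = 1; n2 = 0; n3 = 0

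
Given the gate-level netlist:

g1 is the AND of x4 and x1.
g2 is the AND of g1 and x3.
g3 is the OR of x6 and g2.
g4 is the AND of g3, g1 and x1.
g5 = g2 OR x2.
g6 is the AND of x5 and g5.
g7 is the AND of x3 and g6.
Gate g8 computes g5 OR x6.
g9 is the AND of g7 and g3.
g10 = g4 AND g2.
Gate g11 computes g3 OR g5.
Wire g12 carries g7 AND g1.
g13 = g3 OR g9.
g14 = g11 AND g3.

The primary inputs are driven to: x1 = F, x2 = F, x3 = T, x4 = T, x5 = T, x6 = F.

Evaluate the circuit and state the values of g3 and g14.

g1 = x4 AND x1 = T AND F = F
g2 = g1 AND x3 = F AND T = F
g3 = x6 OR g2 = F OR F = F
g5 = g2 OR x2 = F OR F = F
g11 = g3 OR g5 = F OR F = F
g14 = g11 AND g3 = F AND F = F

g3 = F, g14 = F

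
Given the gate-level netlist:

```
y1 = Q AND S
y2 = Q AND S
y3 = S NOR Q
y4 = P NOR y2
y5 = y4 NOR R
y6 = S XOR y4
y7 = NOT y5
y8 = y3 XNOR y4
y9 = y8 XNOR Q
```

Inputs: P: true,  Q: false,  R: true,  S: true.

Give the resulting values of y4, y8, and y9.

y2 = Q AND S = false AND true = false
y3 = S NOR Q = true NOR false = false
y4 = P NOR y2 = true NOR false = false
y8 = y3 XNOR y4 = false XNOR false = true
y9 = y8 XNOR Q = true XNOR false = false

y4 = false, y8 = true, y9 = false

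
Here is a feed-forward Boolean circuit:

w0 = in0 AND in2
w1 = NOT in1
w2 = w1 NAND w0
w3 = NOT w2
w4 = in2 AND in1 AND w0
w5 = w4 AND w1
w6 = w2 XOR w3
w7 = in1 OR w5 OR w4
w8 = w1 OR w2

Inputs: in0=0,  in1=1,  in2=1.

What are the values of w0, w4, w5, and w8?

w0 = in0 AND in2 = 0 AND 1 = 0
w1 = NOT in1 = NOT 1 = 0
w2 = w1 NAND w0 = 0 NAND 0 = 1
w4 = in2 AND in1 AND w0 = 1 AND 1 AND 0 = 0
w5 = w4 AND w1 = 0 AND 0 = 0
w8 = w1 OR w2 = 0 OR 1 = 1

w0 = 0, w4 = 0, w5 = 0, w8 = 1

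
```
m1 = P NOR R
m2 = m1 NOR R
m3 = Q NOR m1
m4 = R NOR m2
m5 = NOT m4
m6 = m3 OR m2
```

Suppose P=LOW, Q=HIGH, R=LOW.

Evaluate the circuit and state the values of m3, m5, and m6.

m3 = LOW  m5 = LOW  m6 = LOW

m1 = P NOR R = LOW NOR LOW = HIGH
m2 = m1 NOR R = HIGH NOR LOW = LOW
m3 = Q NOR m1 = HIGH NOR HIGH = LOW
m4 = R NOR m2 = LOW NOR LOW = HIGH
m5 = NOT m4 = NOT HIGH = LOW
m6 = m3 OR m2 = LOW OR LOW = LOW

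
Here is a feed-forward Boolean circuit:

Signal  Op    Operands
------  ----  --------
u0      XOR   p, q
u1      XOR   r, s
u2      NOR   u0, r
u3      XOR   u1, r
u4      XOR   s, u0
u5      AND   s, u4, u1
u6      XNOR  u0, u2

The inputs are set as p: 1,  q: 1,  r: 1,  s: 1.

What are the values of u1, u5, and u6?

u1 = 0; u5 = 0; u6 = 1

u0 = p XOR q = 1 XOR 1 = 0
u1 = r XOR s = 1 XOR 1 = 0
u2 = u0 NOR r = 0 NOR 1 = 0
u4 = s XOR u0 = 1 XOR 0 = 1
u5 = s AND u4 AND u1 = 1 AND 1 AND 0 = 0
u6 = u0 XNOR u2 = 0 XNOR 0 = 1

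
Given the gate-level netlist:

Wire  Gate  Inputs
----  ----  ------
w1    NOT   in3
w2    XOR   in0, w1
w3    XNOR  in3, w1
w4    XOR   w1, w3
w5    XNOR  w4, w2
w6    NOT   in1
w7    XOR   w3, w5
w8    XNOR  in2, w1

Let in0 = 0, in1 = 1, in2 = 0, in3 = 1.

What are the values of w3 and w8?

w3 = 0, w8 = 1

w1 = NOT in3 = NOT 1 = 0
w3 = in3 XNOR w1 = 1 XNOR 0 = 0
w8 = in2 XNOR w1 = 0 XNOR 0 = 1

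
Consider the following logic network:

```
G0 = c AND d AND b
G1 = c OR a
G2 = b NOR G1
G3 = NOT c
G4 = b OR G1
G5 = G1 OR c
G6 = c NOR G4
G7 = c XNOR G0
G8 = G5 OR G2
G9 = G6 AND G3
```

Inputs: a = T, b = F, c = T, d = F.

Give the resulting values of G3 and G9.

G3 = F; G9 = F

G1 = c OR a = T OR T = T
G3 = NOT c = NOT T = F
G4 = b OR G1 = F OR T = T
G6 = c NOR G4 = T NOR T = F
G9 = G6 AND G3 = F AND F = F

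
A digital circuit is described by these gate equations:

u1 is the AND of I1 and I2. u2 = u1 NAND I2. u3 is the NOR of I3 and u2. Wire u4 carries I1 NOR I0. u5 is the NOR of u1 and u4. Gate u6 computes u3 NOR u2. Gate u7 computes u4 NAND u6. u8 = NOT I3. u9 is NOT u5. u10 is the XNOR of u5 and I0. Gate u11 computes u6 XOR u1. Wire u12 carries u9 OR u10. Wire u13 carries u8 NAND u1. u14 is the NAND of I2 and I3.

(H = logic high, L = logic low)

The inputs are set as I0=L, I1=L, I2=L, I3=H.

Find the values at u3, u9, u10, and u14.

u3 = L, u9 = H, u10 = H, u14 = H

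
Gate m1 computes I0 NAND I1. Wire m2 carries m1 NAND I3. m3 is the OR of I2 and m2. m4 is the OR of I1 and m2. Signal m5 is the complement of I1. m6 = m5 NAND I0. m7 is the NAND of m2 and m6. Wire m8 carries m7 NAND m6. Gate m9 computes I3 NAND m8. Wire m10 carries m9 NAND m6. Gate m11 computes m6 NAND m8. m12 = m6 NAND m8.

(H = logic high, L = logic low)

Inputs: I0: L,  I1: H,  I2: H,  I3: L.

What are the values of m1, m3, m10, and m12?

m1 = I0 NAND I1 = L NAND H = H
m2 = m1 NAND I3 = H NAND L = H
m3 = I2 OR m2 = H OR H = H
m5 = NOT I1 = NOT H = L
m6 = m5 NAND I0 = L NAND L = H
m7 = m2 NAND m6 = H NAND H = L
m8 = m7 NAND m6 = L NAND H = H
m9 = I3 NAND m8 = L NAND H = H
m10 = m9 NAND m6 = H NAND H = L
m12 = m6 NAND m8 = H NAND H = L

m1 = H, m3 = H, m10 = L, m12 = L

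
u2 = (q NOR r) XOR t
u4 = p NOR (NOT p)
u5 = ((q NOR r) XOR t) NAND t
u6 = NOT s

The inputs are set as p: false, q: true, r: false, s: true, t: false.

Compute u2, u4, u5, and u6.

u2 = (true NOR false) XOR false = false
u4 = false NOR (NOT false) = false
u5 = ((true NOR false) XOR false) NAND false = true
u6 = NOT true = false

u2 = false  u4 = false  u5 = true  u6 = false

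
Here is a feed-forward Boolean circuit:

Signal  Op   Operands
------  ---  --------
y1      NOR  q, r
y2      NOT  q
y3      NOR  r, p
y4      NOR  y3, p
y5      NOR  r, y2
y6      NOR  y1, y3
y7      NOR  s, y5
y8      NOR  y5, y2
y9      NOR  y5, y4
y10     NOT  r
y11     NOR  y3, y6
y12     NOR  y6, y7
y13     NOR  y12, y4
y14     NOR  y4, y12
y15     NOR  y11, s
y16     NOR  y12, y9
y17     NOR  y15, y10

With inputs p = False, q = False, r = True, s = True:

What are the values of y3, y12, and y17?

y1 = q NOR r = False NOR True = False
y2 = NOT q = NOT False = True
y3 = r NOR p = True NOR False = False
y5 = r NOR y2 = True NOR True = False
y6 = y1 NOR y3 = False NOR False = True
y7 = s NOR y5 = True NOR False = False
y10 = NOT r = NOT True = False
y11 = y3 NOR y6 = False NOR True = False
y12 = y6 NOR y7 = True NOR False = False
y15 = y11 NOR s = False NOR True = False
y17 = y15 NOR y10 = False NOR False = True

y3 = False, y12 = False, y17 = True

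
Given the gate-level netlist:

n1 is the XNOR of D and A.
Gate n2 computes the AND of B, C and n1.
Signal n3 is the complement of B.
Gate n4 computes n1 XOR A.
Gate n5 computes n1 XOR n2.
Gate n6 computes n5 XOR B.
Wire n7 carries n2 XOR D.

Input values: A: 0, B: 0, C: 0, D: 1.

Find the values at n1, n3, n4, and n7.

n1 = 0; n3 = 1; n4 = 0; n7 = 1

n1 = D XNOR A = 1 XNOR 0 = 0
n2 = B AND C AND n1 = 0 AND 0 AND 0 = 0
n3 = NOT B = NOT 0 = 1
n4 = n1 XOR A = 0 XOR 0 = 0
n7 = n2 XOR D = 0 XOR 1 = 1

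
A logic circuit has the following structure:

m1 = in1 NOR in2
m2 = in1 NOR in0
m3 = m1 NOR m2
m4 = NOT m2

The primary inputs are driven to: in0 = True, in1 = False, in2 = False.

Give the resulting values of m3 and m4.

m3 = False  m4 = True

m1 = in1 NOR in2 = False NOR False = True
m2 = in1 NOR in0 = False NOR True = False
m3 = m1 NOR m2 = True NOR False = False
m4 = NOT m2 = NOT False = True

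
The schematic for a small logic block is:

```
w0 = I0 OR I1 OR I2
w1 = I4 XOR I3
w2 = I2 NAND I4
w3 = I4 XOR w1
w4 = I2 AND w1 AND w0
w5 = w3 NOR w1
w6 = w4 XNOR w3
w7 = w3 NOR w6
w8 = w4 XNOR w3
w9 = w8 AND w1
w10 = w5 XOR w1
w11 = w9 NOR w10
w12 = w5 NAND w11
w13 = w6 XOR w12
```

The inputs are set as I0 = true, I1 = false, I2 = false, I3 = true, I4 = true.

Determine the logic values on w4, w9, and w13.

w4 = false, w9 = false, w13 = true

w0 = I0 OR I1 OR I2 = true OR false OR false = true
w1 = I4 XOR I3 = true XOR true = false
w3 = I4 XOR w1 = true XOR false = true
w4 = I2 AND w1 AND w0 = false AND false AND true = false
w5 = w3 NOR w1 = true NOR false = false
w6 = w4 XNOR w3 = false XNOR true = false
w8 = w4 XNOR w3 = false XNOR true = false
w9 = w8 AND w1 = false AND false = false
w10 = w5 XOR w1 = false XOR false = false
w11 = w9 NOR w10 = false NOR false = true
w12 = w5 NAND w11 = false NAND true = true
w13 = w6 XOR w12 = false XOR true = true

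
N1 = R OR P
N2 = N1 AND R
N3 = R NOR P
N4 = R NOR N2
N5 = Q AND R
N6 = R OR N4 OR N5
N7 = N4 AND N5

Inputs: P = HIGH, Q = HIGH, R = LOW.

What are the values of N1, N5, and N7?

N1 = R OR P = LOW OR HIGH = HIGH
N2 = N1 AND R = HIGH AND LOW = LOW
N4 = R NOR N2 = LOW NOR LOW = HIGH
N5 = Q AND R = HIGH AND LOW = LOW
N7 = N4 AND N5 = HIGH AND LOW = LOW

N1 = HIGH  N5 = LOW  N7 = LOW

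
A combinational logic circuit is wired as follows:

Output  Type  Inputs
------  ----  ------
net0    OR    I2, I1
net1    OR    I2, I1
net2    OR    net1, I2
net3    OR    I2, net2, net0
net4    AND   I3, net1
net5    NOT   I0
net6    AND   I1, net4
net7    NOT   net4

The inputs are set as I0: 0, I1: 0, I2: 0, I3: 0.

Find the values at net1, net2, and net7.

net1 = 0, net2 = 0, net7 = 1

net1 = I2 OR I1 = 0 OR 0 = 0
net2 = net1 OR I2 = 0 OR 0 = 0
net4 = I3 AND net1 = 0 AND 0 = 0
net7 = NOT net4 = NOT 0 = 1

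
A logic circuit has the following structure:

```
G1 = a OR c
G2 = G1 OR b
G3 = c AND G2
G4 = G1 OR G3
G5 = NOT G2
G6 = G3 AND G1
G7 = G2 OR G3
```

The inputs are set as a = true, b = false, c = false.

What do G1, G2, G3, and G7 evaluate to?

G1 = true  G2 = true  G3 = false  G7 = true

G1 = a OR c = true OR false = true
G2 = G1 OR b = true OR false = true
G3 = c AND G2 = false AND true = false
G7 = G2 OR G3 = true OR false = true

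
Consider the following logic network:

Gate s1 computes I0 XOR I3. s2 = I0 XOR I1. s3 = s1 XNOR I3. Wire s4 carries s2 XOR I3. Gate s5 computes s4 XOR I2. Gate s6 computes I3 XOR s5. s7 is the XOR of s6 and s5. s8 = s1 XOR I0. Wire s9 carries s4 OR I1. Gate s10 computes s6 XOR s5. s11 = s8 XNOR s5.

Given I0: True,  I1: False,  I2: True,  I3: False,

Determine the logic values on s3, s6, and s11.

s1 = I0 XOR I3 = True XOR False = True
s2 = I0 XOR I1 = True XOR False = True
s3 = s1 XNOR I3 = True XNOR False = False
s4 = s2 XOR I3 = True XOR False = True
s5 = s4 XOR I2 = True XOR True = False
s6 = I3 XOR s5 = False XOR False = False
s8 = s1 XOR I0 = True XOR True = False
s11 = s8 XNOR s5 = False XNOR False = True

s3 = False, s6 = False, s11 = True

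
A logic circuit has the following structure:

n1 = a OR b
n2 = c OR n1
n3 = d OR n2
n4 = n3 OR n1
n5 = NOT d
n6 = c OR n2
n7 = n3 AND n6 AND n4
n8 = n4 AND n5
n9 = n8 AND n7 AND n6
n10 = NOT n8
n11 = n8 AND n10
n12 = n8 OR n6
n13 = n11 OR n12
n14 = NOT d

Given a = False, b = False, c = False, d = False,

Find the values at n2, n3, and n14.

n2 = False, n3 = False, n14 = True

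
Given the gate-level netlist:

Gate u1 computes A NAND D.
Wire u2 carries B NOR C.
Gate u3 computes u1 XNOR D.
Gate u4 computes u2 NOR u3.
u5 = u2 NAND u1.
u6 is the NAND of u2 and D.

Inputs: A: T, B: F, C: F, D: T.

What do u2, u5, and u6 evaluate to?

u2 = T, u5 = T, u6 = F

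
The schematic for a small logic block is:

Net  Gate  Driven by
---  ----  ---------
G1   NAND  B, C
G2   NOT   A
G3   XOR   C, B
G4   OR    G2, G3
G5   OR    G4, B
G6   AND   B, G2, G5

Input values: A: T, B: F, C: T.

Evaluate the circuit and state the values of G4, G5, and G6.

G2 = NOT A = NOT T = F
G3 = C XOR B = T XOR F = T
G4 = G2 OR G3 = F OR T = T
G5 = G4 OR B = T OR F = T
G6 = B AND G2 AND G5 = F AND F AND T = F

G4 = T; G5 = T; G6 = F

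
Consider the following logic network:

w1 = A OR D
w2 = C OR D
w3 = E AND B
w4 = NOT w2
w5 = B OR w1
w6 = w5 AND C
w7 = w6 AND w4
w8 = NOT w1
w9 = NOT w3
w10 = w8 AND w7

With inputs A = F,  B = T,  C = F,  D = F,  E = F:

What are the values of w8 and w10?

w8 = T  w10 = F

w1 = A OR D = F OR F = F
w2 = C OR D = F OR F = F
w4 = NOT w2 = NOT F = T
w5 = B OR w1 = T OR F = T
w6 = w5 AND C = T AND F = F
w7 = w6 AND w4 = F AND T = F
w8 = NOT w1 = NOT F = T
w10 = w8 AND w7 = T AND F = F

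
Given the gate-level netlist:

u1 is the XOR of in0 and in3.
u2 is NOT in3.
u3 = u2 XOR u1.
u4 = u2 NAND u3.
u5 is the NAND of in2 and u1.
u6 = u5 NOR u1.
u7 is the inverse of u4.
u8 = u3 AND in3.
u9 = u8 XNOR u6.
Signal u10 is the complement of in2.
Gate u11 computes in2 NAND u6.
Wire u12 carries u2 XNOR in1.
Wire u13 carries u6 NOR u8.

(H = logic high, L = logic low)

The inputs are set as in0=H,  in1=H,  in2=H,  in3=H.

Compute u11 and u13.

u11 = H, u13 = H

u1 = in0 XOR in3 = H XOR H = L
u2 = NOT in3 = NOT H = L
u3 = u2 XOR u1 = L XOR L = L
u5 = in2 NAND u1 = H NAND L = H
u6 = u5 NOR u1 = H NOR L = L
u8 = u3 AND in3 = L AND H = L
u11 = in2 NAND u6 = H NAND L = H
u13 = u6 NOR u8 = L NOR L = H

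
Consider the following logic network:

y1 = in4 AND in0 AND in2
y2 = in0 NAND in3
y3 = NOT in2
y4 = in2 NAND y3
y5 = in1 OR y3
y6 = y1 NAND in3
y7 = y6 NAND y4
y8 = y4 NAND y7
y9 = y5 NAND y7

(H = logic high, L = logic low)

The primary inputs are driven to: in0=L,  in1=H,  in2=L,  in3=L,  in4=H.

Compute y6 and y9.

y6 = H, y9 = H

y1 = in4 AND in0 AND in2 = H AND L AND L = L
y3 = NOT in2 = NOT L = H
y4 = in2 NAND y3 = L NAND H = H
y5 = in1 OR y3 = H OR H = H
y6 = y1 NAND in3 = L NAND L = H
y7 = y6 NAND y4 = H NAND H = L
y9 = y5 NAND y7 = H NAND L = H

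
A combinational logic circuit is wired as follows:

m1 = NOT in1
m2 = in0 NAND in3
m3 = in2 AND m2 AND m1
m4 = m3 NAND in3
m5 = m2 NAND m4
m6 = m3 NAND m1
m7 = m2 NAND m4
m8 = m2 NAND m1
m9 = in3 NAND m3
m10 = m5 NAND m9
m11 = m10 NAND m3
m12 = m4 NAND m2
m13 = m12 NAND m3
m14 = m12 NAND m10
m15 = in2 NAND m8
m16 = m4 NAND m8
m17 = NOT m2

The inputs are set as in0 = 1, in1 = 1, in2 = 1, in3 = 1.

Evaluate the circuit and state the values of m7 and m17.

m7 = 1, m17 = 1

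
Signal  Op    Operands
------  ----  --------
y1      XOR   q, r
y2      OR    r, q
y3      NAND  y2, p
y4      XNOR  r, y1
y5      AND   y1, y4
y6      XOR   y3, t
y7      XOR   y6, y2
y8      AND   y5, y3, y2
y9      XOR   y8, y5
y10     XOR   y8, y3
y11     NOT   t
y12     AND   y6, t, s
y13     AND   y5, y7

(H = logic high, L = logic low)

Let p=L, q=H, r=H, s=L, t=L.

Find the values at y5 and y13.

y5 = L, y13 = L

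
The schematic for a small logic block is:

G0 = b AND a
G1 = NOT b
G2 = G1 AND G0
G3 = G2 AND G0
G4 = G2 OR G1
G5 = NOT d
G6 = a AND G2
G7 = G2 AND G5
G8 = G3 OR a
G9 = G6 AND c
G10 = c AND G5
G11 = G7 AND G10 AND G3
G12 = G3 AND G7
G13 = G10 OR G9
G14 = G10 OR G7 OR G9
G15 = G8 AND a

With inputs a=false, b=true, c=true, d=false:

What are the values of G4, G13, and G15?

G4 = false, G13 = true, G15 = false

G0 = b AND a = true AND false = false
G1 = NOT b = NOT true = false
G2 = G1 AND G0 = false AND false = false
G3 = G2 AND G0 = false AND false = false
G4 = G2 OR G1 = false OR false = false
G5 = NOT d = NOT false = true
G6 = a AND G2 = false AND false = false
G8 = G3 OR a = false OR false = false
G9 = G6 AND c = false AND true = false
G10 = c AND G5 = true AND true = true
G13 = G10 OR G9 = true OR false = true
G15 = G8 AND a = false AND false = false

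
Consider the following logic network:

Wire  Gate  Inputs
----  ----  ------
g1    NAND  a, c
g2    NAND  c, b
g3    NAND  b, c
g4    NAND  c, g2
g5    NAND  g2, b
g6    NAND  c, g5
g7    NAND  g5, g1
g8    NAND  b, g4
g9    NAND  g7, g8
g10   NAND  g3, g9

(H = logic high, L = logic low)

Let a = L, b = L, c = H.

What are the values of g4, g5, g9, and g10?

g4 = L; g5 = H; g9 = H; g10 = L

g1 = a NAND c = L NAND H = H
g2 = c NAND b = H NAND L = H
g3 = b NAND c = L NAND H = H
g4 = c NAND g2 = H NAND H = L
g5 = g2 NAND b = H NAND L = H
g7 = g5 NAND g1 = H NAND H = L
g8 = b NAND g4 = L NAND L = H
g9 = g7 NAND g8 = L NAND H = H
g10 = g3 NAND g9 = H NAND H = L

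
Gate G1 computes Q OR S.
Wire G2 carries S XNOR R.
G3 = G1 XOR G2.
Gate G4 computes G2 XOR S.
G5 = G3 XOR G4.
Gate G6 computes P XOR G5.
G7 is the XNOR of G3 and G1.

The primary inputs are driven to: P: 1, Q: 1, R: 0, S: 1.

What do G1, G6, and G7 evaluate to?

G1 = Q OR S = 1 OR 1 = 1
G2 = S XNOR R = 1 XNOR 0 = 0
G3 = G1 XOR G2 = 1 XOR 0 = 1
G4 = G2 XOR S = 0 XOR 1 = 1
G5 = G3 XOR G4 = 1 XOR 1 = 0
G6 = P XOR G5 = 1 XOR 0 = 1
G7 = G3 XNOR G1 = 1 XNOR 1 = 1

G1 = 1, G6 = 1, G7 = 1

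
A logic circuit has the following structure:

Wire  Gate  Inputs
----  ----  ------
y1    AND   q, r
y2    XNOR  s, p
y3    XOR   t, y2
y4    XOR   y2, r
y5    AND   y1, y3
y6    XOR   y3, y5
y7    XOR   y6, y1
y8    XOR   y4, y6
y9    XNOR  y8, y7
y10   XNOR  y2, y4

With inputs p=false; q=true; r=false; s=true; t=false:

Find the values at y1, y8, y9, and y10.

y1 = q AND r = true AND false = false
y2 = s XNOR p = true XNOR false = false
y3 = t XOR y2 = false XOR false = false
y4 = y2 XOR r = false XOR false = false
y5 = y1 AND y3 = false AND false = false
y6 = y3 XOR y5 = false XOR false = false
y7 = y6 XOR y1 = false XOR false = false
y8 = y4 XOR y6 = false XOR false = false
y9 = y8 XNOR y7 = false XNOR false = true
y10 = y2 XNOR y4 = false XNOR false = true

y1 = false  y8 = false  y9 = true  y10 = true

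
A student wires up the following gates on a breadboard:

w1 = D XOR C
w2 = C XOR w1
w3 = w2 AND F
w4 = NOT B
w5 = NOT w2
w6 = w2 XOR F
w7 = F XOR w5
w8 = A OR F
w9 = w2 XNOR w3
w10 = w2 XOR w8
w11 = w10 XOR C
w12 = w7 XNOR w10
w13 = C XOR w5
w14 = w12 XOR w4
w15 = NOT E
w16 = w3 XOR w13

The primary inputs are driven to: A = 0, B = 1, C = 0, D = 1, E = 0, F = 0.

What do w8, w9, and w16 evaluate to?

w1 = D XOR C = 1 XOR 0 = 1
w2 = C XOR w1 = 0 XOR 1 = 1
w3 = w2 AND F = 1 AND 0 = 0
w5 = NOT w2 = NOT 1 = 0
w8 = A OR F = 0 OR 0 = 0
w9 = w2 XNOR w3 = 1 XNOR 0 = 0
w13 = C XOR w5 = 0 XOR 0 = 0
w16 = w3 XOR w13 = 0 XOR 0 = 0

w8 = 0, w9 = 0, w16 = 0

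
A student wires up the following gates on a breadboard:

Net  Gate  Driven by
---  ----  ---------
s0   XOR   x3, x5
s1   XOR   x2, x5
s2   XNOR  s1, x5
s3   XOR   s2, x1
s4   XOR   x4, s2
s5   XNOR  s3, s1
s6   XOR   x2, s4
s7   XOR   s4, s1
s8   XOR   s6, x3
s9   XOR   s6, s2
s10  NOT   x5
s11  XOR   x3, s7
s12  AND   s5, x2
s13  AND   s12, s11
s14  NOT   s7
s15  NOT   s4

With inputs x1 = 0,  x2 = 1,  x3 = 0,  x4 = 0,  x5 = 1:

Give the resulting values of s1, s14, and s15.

s1 = 0, s14 = 1, s15 = 1

s1 = x2 XOR x5 = 1 XOR 1 = 0
s2 = s1 XNOR x5 = 0 XNOR 1 = 0
s4 = x4 XOR s2 = 0 XOR 0 = 0
s7 = s4 XOR s1 = 0 XOR 0 = 0
s14 = NOT s7 = NOT 0 = 1
s15 = NOT s4 = NOT 0 = 1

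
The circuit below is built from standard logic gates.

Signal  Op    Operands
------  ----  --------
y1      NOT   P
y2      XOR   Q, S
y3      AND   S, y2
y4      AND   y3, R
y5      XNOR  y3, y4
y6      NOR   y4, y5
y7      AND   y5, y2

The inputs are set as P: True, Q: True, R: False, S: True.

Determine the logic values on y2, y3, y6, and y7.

y2 = Q XOR S = True XOR True = False
y3 = S AND y2 = True AND False = False
y4 = y3 AND R = False AND False = False
y5 = y3 XNOR y4 = False XNOR False = True
y6 = y4 NOR y5 = False NOR True = False
y7 = y5 AND y2 = True AND False = False

y2 = False  y3 = False  y6 = False  y7 = False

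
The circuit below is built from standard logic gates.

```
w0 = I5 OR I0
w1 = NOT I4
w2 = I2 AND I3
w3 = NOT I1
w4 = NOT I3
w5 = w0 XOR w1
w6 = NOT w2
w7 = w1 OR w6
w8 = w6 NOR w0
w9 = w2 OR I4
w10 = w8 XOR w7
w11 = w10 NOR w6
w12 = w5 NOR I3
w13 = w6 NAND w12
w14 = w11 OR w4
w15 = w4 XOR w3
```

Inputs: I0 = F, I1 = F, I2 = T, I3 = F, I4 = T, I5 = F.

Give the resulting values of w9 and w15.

w9 = T, w15 = F

w2 = I2 AND I3 = T AND F = F
w3 = NOT I1 = NOT F = T
w4 = NOT I3 = NOT F = T
w9 = w2 OR I4 = F OR T = T
w15 = w4 XOR w3 = T XOR T = F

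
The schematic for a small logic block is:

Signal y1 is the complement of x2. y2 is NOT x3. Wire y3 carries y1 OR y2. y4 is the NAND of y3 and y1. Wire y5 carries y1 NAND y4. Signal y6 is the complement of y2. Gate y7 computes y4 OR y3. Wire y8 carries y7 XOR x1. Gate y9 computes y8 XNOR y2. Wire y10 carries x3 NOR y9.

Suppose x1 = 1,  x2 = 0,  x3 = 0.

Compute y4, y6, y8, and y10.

y1 = NOT x2 = NOT 0 = 1
y2 = NOT x3 = NOT 0 = 1
y3 = y1 OR y2 = 1 OR 1 = 1
y4 = y3 NAND y1 = 1 NAND 1 = 0
y6 = NOT y2 = NOT 1 = 0
y7 = y4 OR y3 = 0 OR 1 = 1
y8 = y7 XOR x1 = 1 XOR 1 = 0
y9 = y8 XNOR y2 = 0 XNOR 1 = 0
y10 = x3 NOR y9 = 0 NOR 0 = 1

y4 = 0, y6 = 0, y8 = 0, y10 = 1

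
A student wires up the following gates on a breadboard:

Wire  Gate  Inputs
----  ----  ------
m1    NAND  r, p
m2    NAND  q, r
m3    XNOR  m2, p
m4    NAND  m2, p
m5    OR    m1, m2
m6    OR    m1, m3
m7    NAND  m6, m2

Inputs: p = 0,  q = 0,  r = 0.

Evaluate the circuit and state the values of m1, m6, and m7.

m1 = r NAND p = 0 NAND 0 = 1
m2 = q NAND r = 0 NAND 0 = 1
m3 = m2 XNOR p = 1 XNOR 0 = 0
m6 = m1 OR m3 = 1 OR 0 = 1
m7 = m6 NAND m2 = 1 NAND 1 = 0

m1 = 1  m6 = 1  m7 = 0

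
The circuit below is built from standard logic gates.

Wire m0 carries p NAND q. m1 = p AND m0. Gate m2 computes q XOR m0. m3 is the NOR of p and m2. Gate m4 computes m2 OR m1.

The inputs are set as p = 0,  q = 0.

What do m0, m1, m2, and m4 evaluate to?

m0 = 1, m1 = 0, m2 = 1, m4 = 1

m0 = p NAND q = 0 NAND 0 = 1
m1 = p AND m0 = 0 AND 1 = 0
m2 = q XOR m0 = 0 XOR 1 = 1
m4 = m2 OR m1 = 1 OR 0 = 1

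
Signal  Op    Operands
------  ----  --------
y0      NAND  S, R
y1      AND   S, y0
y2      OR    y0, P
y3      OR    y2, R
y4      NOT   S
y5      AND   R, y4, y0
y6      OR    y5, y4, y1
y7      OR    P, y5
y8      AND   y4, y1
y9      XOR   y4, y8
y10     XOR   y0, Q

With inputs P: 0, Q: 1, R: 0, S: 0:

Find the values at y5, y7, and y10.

y5 = 0, y7 = 0, y10 = 0

y0 = S NAND R = 0 NAND 0 = 1
y4 = NOT S = NOT 0 = 1
y5 = R AND y4 AND y0 = 0 AND 1 AND 1 = 0
y7 = P OR y5 = 0 OR 0 = 0
y10 = y0 XOR Q = 1 XOR 1 = 0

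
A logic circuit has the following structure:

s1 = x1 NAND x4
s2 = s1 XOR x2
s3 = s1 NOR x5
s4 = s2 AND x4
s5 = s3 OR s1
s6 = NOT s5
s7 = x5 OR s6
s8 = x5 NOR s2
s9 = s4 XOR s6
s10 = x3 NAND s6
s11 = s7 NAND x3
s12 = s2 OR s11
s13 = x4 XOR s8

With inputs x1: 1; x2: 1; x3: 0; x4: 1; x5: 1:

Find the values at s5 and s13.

s1 = x1 NAND x4 = 1 NAND 1 = 0
s2 = s1 XOR x2 = 0 XOR 1 = 1
s3 = s1 NOR x5 = 0 NOR 1 = 0
s5 = s3 OR s1 = 0 OR 0 = 0
s8 = x5 NOR s2 = 1 NOR 1 = 0
s13 = x4 XOR s8 = 1 XOR 0 = 1

s5 = 0; s13 = 1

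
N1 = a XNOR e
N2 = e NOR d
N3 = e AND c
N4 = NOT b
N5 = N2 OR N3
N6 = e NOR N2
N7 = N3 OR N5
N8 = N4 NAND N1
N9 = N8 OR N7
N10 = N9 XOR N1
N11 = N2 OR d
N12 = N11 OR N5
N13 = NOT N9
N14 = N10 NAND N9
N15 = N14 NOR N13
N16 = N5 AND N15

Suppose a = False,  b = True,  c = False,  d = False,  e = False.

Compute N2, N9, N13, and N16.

N1 = a XNOR e = False XNOR False = True
N2 = e NOR d = False NOR False = True
N3 = e AND c = False AND False = False
N4 = NOT b = NOT True = False
N5 = N2 OR N3 = True OR False = True
N7 = N3 OR N5 = False OR True = True
N8 = N4 NAND N1 = False NAND True = True
N9 = N8 OR N7 = True OR True = True
N10 = N9 XOR N1 = True XOR True = False
N13 = NOT N9 = NOT True = False
N14 = N10 NAND N9 = False NAND True = True
N15 = N14 NOR N13 = True NOR False = False
N16 = N5 AND N15 = True AND False = False

N2 = True  N9 = True  N13 = False  N16 = False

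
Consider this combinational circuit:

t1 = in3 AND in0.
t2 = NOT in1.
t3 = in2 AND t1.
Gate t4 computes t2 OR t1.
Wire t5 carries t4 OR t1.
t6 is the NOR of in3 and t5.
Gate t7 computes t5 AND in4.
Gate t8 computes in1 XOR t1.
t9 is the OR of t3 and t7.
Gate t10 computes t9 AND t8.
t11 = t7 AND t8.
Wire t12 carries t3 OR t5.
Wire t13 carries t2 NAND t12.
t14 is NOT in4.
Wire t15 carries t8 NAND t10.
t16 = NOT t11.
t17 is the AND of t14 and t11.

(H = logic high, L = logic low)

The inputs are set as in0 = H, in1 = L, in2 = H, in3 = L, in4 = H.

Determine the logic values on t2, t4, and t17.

t2 = H, t4 = H, t17 = L

t1 = in3 AND in0 = L AND H = L
t2 = NOT in1 = NOT L = H
t4 = t2 OR t1 = H OR L = H
t5 = t4 OR t1 = H OR L = H
t7 = t5 AND in4 = H AND H = H
t8 = in1 XOR t1 = L XOR L = L
t11 = t7 AND t8 = H AND L = L
t14 = NOT in4 = NOT H = L
t17 = t14 AND t11 = L AND L = L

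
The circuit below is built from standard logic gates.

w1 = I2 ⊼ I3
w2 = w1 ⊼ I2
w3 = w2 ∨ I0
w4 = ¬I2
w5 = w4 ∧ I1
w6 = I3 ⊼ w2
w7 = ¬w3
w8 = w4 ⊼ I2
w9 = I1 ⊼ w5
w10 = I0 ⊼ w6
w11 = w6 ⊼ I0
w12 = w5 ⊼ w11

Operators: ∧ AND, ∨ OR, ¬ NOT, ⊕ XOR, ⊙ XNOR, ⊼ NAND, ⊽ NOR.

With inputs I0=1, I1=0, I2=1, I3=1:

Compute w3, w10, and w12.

w3 = 1, w10 = 1, w12 = 1

w1 = I2 NAND I3 = 1 NAND 1 = 0
w2 = w1 NAND I2 = 0 NAND 1 = 1
w3 = w2 OR I0 = 1 OR 1 = 1
w4 = NOT I2 = NOT 1 = 0
w5 = w4 AND I1 = 0 AND 0 = 0
w6 = I3 NAND w2 = 1 NAND 1 = 0
w10 = I0 NAND w6 = 1 NAND 0 = 1
w11 = w6 NAND I0 = 0 NAND 1 = 1
w12 = w5 NAND w11 = 0 NAND 1 = 1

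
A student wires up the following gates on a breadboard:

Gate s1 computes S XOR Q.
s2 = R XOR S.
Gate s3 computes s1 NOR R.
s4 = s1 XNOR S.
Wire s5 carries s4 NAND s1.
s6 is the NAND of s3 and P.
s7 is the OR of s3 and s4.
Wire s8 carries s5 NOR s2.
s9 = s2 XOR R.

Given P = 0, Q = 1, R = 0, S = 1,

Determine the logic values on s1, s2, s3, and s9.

s1 = 0, s2 = 1, s3 = 1, s9 = 1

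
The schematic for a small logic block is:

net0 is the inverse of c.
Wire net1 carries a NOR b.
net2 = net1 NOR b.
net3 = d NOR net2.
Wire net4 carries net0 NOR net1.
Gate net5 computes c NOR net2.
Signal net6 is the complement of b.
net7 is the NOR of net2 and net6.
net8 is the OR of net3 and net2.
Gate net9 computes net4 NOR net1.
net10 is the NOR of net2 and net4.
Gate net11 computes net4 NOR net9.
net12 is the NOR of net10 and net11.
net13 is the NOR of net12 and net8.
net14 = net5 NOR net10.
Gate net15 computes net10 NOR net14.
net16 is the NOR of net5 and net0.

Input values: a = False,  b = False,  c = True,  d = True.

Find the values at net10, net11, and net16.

net10 = True; net11 = True; net16 = True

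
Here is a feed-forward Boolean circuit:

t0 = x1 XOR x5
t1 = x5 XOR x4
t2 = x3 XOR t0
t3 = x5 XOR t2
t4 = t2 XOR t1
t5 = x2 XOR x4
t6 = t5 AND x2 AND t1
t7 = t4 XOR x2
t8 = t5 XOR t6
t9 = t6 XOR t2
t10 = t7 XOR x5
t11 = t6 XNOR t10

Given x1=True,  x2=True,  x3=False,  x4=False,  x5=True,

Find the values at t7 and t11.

t7 = False; t11 = True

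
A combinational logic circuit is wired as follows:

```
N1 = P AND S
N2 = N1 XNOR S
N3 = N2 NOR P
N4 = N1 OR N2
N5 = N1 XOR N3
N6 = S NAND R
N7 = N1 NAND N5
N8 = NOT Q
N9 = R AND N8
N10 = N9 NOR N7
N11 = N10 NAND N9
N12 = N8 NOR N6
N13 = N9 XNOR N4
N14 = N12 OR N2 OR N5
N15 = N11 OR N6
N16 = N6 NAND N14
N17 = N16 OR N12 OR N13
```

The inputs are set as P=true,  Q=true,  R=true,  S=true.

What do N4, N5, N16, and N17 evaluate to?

N1 = P AND S = true AND true = true
N2 = N1 XNOR S = true XNOR true = true
N3 = N2 NOR P = true NOR true = false
N4 = N1 OR N2 = true OR true = true
N5 = N1 XOR N3 = true XOR false = true
N6 = S NAND R = true NAND true = false
N8 = NOT Q = NOT true = false
N9 = R AND N8 = true AND false = false
N12 = N8 NOR N6 = false NOR false = true
N13 = N9 XNOR N4 = false XNOR true = false
N14 = N12 OR N2 OR N5 = true OR true OR true = true
N16 = N6 NAND N14 = false NAND true = true
N17 = N16 OR N12 OR N13 = true OR true OR false = true

N4 = true  N5 = true  N16 = true  N17 = true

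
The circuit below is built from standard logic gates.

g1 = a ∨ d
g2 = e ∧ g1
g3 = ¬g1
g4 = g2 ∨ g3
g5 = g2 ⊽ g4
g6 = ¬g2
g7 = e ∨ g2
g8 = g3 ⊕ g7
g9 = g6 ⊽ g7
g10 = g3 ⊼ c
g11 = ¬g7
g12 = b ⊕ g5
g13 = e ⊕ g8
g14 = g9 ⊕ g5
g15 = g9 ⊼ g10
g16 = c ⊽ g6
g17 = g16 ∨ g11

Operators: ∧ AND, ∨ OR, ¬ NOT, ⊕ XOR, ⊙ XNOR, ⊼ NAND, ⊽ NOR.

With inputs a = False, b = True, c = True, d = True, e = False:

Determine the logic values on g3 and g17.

g3 = False, g17 = True

g1 = a OR d = False OR True = True
g2 = e AND g1 = False AND True = False
g3 = NOT g1 = NOT True = False
g6 = NOT g2 = NOT False = True
g7 = e OR g2 = False OR False = False
g11 = NOT g7 = NOT False = True
g16 = c NOR g6 = True NOR True = False
g17 = g16 OR g11 = False OR True = True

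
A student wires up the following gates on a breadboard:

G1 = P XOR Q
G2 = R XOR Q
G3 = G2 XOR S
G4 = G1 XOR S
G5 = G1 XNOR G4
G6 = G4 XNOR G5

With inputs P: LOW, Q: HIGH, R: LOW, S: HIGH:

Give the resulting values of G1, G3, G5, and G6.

G1 = P XOR Q = LOW XOR HIGH = HIGH
G2 = R XOR Q = LOW XOR HIGH = HIGH
G3 = G2 XOR S = HIGH XOR HIGH = LOW
G4 = G1 XOR S = HIGH XOR HIGH = LOW
G5 = G1 XNOR G4 = HIGH XNOR LOW = LOW
G6 = G4 XNOR G5 = LOW XNOR LOW = HIGH

G1 = HIGH, G3 = LOW, G5 = LOW, G6 = HIGH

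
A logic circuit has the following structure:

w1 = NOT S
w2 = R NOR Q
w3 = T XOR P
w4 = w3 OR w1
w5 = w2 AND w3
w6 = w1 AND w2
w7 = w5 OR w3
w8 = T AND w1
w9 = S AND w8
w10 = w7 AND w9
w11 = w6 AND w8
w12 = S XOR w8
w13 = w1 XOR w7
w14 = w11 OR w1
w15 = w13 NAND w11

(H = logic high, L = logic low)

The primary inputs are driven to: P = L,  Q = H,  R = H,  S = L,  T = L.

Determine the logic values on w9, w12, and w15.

w1 = NOT S = NOT L = H
w2 = R NOR Q = H NOR H = L
w3 = T XOR P = L XOR L = L
w5 = w2 AND w3 = L AND L = L
w6 = w1 AND w2 = H AND L = L
w7 = w5 OR w3 = L OR L = L
w8 = T AND w1 = L AND H = L
w9 = S AND w8 = L AND L = L
w11 = w6 AND w8 = L AND L = L
w12 = S XOR w8 = L XOR L = L
w13 = w1 XOR w7 = H XOR L = H
w15 = w13 NAND w11 = H NAND L = H

w9 = L; w12 = L; w15 = H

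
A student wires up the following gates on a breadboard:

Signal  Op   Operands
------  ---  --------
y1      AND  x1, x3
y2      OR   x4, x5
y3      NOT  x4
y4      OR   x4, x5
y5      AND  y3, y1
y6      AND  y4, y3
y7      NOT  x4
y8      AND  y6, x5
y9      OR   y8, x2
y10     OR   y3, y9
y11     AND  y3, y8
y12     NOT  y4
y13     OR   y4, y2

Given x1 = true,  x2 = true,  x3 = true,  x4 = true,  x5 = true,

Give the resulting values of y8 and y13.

y2 = x4 OR x5 = true OR true = true
y3 = NOT x4 = NOT true = false
y4 = x4 OR x5 = true OR true = true
y6 = y4 AND y3 = true AND false = false
y8 = y6 AND x5 = false AND true = false
y13 = y4 OR y2 = true OR true = true

y8 = false; y13 = true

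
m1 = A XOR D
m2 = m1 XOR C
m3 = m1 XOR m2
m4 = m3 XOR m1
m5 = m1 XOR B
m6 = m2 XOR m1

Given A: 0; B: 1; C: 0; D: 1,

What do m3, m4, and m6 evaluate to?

m3 = 0  m4 = 1  m6 = 0

m1 = A XOR D = 0 XOR 1 = 1
m2 = m1 XOR C = 1 XOR 0 = 1
m3 = m1 XOR m2 = 1 XOR 1 = 0
m4 = m3 XOR m1 = 0 XOR 1 = 1
m6 = m2 XOR m1 = 1 XOR 1 = 0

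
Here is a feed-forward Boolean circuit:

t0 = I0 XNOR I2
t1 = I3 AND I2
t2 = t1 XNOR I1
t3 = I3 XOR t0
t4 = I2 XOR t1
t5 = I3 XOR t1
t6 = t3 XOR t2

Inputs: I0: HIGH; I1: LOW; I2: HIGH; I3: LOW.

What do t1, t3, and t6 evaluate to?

t0 = I0 XNOR I2 = HIGH XNOR HIGH = HIGH
t1 = I3 AND I2 = LOW AND HIGH = LOW
t2 = t1 XNOR I1 = LOW XNOR LOW = HIGH
t3 = I3 XOR t0 = LOW XOR HIGH = HIGH
t6 = t3 XOR t2 = HIGH XOR HIGH = LOW

t1 = LOW  t3 = HIGH  t6 = LOW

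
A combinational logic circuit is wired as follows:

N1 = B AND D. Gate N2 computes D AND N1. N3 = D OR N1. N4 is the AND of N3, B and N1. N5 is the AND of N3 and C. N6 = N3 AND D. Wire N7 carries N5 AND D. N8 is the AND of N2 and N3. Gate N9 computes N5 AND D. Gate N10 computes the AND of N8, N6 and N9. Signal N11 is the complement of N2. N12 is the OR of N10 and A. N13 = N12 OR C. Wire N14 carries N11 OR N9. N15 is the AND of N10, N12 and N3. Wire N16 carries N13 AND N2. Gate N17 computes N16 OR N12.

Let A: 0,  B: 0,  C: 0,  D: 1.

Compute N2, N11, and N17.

N1 = B AND D = 0 AND 1 = 0
N2 = D AND N1 = 1 AND 0 = 0
N3 = D OR N1 = 1 OR 0 = 1
N5 = N3 AND C = 1 AND 0 = 0
N6 = N3 AND D = 1 AND 1 = 1
N8 = N2 AND N3 = 0 AND 1 = 0
N9 = N5 AND D = 0 AND 1 = 0
N10 = N8 AND N6 AND N9 = 0 AND 1 AND 0 = 0
N11 = NOT N2 = NOT 0 = 1
N12 = N10 OR A = 0 OR 0 = 0
N13 = N12 OR C = 0 OR 0 = 0
N16 = N13 AND N2 = 0 AND 0 = 0
N17 = N16 OR N12 = 0 OR 0 = 0

N2 = 0; N11 = 1; N17 = 0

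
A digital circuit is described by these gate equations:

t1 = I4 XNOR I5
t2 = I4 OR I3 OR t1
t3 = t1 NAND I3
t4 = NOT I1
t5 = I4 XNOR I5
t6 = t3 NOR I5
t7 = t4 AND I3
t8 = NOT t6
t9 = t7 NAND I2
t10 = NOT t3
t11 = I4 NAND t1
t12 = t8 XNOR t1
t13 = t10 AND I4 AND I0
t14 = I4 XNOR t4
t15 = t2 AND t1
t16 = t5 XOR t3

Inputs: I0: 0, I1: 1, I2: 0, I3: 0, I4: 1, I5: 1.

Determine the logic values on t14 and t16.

t14 = 0, t16 = 0

t1 = I4 XNOR I5 = 1 XNOR 1 = 1
t3 = t1 NAND I3 = 1 NAND 0 = 1
t4 = NOT I1 = NOT 1 = 0
t5 = I4 XNOR I5 = 1 XNOR 1 = 1
t14 = I4 XNOR t4 = 1 XNOR 0 = 0
t16 = t5 XOR t3 = 1 XOR 1 = 0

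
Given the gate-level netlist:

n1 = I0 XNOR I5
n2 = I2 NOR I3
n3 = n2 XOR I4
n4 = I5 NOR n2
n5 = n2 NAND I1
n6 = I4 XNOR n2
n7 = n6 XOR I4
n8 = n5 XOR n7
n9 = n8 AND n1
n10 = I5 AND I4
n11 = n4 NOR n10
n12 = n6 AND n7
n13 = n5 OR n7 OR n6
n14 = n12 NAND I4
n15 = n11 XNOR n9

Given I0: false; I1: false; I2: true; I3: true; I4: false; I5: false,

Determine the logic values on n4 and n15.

n4 = true  n15 = true

n1 = I0 XNOR I5 = false XNOR false = true
n2 = I2 NOR I3 = true NOR true = false
n4 = I5 NOR n2 = false NOR false = true
n5 = n2 NAND I1 = false NAND false = true
n6 = I4 XNOR n2 = false XNOR false = true
n7 = n6 XOR I4 = true XOR false = true
n8 = n5 XOR n7 = true XOR true = false
n9 = n8 AND n1 = false AND true = false
n10 = I5 AND I4 = false AND false = false
n11 = n4 NOR n10 = true NOR false = false
n15 = n11 XNOR n9 = false XNOR false = true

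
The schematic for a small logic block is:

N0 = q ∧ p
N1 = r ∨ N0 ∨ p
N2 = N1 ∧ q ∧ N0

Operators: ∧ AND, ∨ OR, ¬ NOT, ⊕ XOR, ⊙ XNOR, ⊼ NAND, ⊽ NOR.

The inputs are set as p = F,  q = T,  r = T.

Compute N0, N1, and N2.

N0 = F, N1 = T, N2 = F

N0 = q AND p = T AND F = F
N1 = r OR N0 OR p = T OR F OR F = T
N2 = N1 AND q AND N0 = T AND T AND F = F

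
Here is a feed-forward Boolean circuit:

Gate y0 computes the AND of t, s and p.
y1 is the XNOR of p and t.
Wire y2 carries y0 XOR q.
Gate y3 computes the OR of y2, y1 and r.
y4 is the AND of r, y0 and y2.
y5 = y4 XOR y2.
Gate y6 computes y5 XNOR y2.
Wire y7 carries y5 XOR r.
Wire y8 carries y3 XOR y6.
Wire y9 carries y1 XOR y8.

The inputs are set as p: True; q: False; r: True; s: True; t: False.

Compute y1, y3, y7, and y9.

y0 = t AND s AND p = False AND True AND True = False
y1 = p XNOR t = True XNOR False = False
y2 = y0 XOR q = False XOR False = False
y3 = y2 OR y1 OR r = False OR False OR True = True
y4 = r AND y0 AND y2 = True AND False AND False = False
y5 = y4 XOR y2 = False XOR False = False
y6 = y5 XNOR y2 = False XNOR False = True
y7 = y5 XOR r = False XOR True = True
y8 = y3 XOR y6 = True XOR True = False
y9 = y1 XOR y8 = False XOR False = False

y1 = False, y3 = True, y7 = True, y9 = False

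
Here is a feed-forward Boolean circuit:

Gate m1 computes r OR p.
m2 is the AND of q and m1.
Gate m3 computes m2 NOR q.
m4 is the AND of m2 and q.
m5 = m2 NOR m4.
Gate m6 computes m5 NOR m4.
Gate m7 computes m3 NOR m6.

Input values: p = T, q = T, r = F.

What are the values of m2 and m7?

m1 = r OR p = F OR T = T
m2 = q AND m1 = T AND T = T
m3 = m2 NOR q = T NOR T = F
m4 = m2 AND q = T AND T = T
m5 = m2 NOR m4 = T NOR T = F
m6 = m5 NOR m4 = F NOR T = F
m7 = m3 NOR m6 = F NOR F = T

m2 = T; m7 = T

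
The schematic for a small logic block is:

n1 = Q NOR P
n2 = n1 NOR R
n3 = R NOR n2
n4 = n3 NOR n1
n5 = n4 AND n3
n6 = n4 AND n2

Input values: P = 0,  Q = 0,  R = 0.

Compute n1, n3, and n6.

n1 = Q NOR P = 0 NOR 0 = 1
n2 = n1 NOR R = 1 NOR 0 = 0
n3 = R NOR n2 = 0 NOR 0 = 1
n4 = n3 NOR n1 = 1 NOR 1 = 0
n6 = n4 AND n2 = 0 AND 0 = 0

n1 = 1, n3 = 1, n6 = 0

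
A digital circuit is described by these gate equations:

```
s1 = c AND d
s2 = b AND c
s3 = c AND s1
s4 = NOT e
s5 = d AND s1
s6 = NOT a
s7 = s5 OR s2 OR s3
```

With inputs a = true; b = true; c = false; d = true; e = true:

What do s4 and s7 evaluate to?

s4 = false, s7 = false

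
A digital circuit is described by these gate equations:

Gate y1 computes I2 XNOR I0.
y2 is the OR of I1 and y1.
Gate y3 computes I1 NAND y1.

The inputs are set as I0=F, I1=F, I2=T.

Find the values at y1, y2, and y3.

y1 = F, y2 = F, y3 = T

y1 = I2 XNOR I0 = T XNOR F = F
y2 = I1 OR y1 = F OR F = F
y3 = I1 NAND y1 = F NAND F = T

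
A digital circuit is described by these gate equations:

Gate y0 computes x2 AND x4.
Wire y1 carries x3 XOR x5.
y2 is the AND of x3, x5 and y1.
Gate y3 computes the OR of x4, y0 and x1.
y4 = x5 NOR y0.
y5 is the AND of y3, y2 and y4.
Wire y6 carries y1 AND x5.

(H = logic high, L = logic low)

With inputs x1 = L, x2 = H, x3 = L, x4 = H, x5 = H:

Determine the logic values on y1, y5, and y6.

y1 = H, y5 = L, y6 = H

y0 = x2 AND x4 = H AND H = H
y1 = x3 XOR x5 = L XOR H = H
y2 = x3 AND x5 AND y1 = L AND H AND H = L
y3 = x4 OR y0 OR x1 = H OR H OR L = H
y4 = x5 NOR y0 = H NOR H = L
y5 = y3 AND y2 AND y4 = H AND L AND L = L
y6 = y1 AND x5 = H AND H = H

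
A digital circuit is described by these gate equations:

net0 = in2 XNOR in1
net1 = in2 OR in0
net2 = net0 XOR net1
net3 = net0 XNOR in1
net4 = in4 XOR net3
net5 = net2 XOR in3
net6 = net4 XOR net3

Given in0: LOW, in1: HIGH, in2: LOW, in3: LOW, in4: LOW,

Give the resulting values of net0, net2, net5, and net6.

net0 = in2 XNOR in1 = LOW XNOR HIGH = LOW
net1 = in2 OR in0 = LOW OR LOW = LOW
net2 = net0 XOR net1 = LOW XOR LOW = LOW
net3 = net0 XNOR in1 = LOW XNOR HIGH = LOW
net4 = in4 XOR net3 = LOW XOR LOW = LOW
net5 = net2 XOR in3 = LOW XOR LOW = LOW
net6 = net4 XOR net3 = LOW XOR LOW = LOW

net0 = LOW  net2 = LOW  net5 = LOW  net6 = LOW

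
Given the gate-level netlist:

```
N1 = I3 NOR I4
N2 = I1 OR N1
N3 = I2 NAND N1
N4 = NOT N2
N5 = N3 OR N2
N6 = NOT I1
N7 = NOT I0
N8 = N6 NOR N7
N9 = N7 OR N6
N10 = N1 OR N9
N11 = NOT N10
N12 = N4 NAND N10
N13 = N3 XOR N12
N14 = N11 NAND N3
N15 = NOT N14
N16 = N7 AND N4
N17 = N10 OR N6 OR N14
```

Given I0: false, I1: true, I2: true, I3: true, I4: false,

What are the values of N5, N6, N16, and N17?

N1 = I3 NOR I4 = true NOR false = false
N2 = I1 OR N1 = true OR false = true
N3 = I2 NAND N1 = true NAND false = true
N4 = NOT N2 = NOT true = false
N5 = N3 OR N2 = true OR true = true
N6 = NOT I1 = NOT true = false
N7 = NOT I0 = NOT false = true
N9 = N7 OR N6 = true OR false = true
N10 = N1 OR N9 = false OR true = true
N11 = NOT N10 = NOT true = false
N14 = N11 NAND N3 = false NAND true = true
N16 = N7 AND N4 = true AND false = false
N17 = N10 OR N6 OR N14 = true OR false OR true = true

N5 = true, N6 = false, N16 = false, N17 = true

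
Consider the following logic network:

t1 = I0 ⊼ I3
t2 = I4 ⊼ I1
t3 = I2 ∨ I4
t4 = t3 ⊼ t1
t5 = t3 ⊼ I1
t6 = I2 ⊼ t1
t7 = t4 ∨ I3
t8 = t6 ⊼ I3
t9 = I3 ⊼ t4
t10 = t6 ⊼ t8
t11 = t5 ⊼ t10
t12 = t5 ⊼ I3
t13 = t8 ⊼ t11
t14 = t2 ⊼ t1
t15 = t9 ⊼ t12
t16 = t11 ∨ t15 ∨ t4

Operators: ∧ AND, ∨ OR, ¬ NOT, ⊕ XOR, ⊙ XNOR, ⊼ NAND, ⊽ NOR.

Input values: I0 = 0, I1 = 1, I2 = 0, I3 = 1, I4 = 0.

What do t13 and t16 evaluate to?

t1 = I0 NAND I3 = 0 NAND 1 = 1
t3 = I2 OR I4 = 0 OR 0 = 0
t4 = t3 NAND t1 = 0 NAND 1 = 1
t5 = t3 NAND I1 = 0 NAND 1 = 1
t6 = I2 NAND t1 = 0 NAND 1 = 1
t8 = t6 NAND I3 = 1 NAND 1 = 0
t9 = I3 NAND t4 = 1 NAND 1 = 0
t10 = t6 NAND t8 = 1 NAND 0 = 1
t11 = t5 NAND t10 = 1 NAND 1 = 0
t12 = t5 NAND I3 = 1 NAND 1 = 0
t13 = t8 NAND t11 = 0 NAND 0 = 1
t15 = t9 NAND t12 = 0 NAND 0 = 1
t16 = t11 OR t15 OR t4 = 0 OR 1 OR 1 = 1

t13 = 1, t16 = 1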